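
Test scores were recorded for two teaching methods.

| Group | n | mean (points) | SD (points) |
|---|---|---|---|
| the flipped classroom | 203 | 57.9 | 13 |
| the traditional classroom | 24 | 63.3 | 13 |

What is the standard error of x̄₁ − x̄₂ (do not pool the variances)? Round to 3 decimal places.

2.806

Per-group SEs: s₁/√n₁ = 13/√203 = 0.9124, s₂/√n₂ = 13/√24 = 2.6536.
Unpooled SE of the difference: √(0.83247376 + 7.04159296) = 2.8061.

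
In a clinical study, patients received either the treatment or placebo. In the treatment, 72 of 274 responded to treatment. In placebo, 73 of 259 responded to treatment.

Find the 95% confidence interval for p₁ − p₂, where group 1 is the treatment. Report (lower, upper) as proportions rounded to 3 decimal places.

(-0.095, 0.057)

First, p̂₁ = 72/274 = 0.2628; p̂₂ = 73/259 = 0.2819.
The two standard errors are √(0.2628×0.7372/274) = 0.02659 and √(0.2819×0.7181/259) = 0.02796.
Because the samples are independent, SE_diff = √(0.02659² + 0.02796²) = 0.03858.
Using z* = 1.960 for 95%, ME = 1.960 × 0.03858 = 0.07562.
p̂₁ − p̂₂ = -0.0191; interval -0.0191 ± 0.07562 gives (-0.095, 0.057).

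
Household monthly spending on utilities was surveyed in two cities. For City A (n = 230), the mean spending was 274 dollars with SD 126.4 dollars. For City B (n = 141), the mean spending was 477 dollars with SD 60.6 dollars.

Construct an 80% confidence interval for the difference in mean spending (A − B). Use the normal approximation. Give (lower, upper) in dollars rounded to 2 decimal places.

Standard errors of each mean: 126.4/√230 = 8.3346 and 60.6/√141 = 5.1034.
SE(x̄₁ − x̄₂) = √(8.3346² + 5.1034²) = 9.7729 for independent samples with unequal variances.
With z* = 1.282, the margin is 1.282 × 9.7729 = 12.5289.
x̄₁ − x̄₂ = 274 − 477 = -203.0000; the interval is -203.0000 ± 12.5289 = (-215.53, -190.47).

(-215.53, -190.47)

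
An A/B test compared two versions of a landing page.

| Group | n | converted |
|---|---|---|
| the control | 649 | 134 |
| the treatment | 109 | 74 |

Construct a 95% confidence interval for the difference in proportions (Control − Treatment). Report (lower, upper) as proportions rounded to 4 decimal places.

(-0.5654, -0.3794)

Sample proportions: 134/649 = 0.2065, 74/109 = 0.6789.
Each SE is √(p̂(1−p̂)/n): √(0.2065·0.7935/649) = 0.01589 and √(0.6789·0.3211/109) = 0.04472.
SE(p̂₁ − p̂₂) = √(SE₁² + SE₂²) = √(0.0002524921 + 0.0019998784) = 0.04746, since the two samples are independent.
At 95% confidence z* = 1.960; margin = 1.960 × 0.04746 = 0.09302.
The difference is 0.2065 − 0.6789 = -0.4724, so the interval is -0.4724 ± 0.09302 = (-0.5654, -0.3794).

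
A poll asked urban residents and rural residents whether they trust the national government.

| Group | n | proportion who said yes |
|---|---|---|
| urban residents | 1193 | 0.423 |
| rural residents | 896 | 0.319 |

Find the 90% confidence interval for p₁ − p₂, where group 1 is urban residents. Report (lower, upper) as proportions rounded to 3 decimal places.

SE₁ = √(p̂₁(1−p̂₁)/n₁) = √(0.4230·0.5770/1193) = 0.01430; SE₂ = √(0.3190·0.6810/896) = 0.01557.
Independent samples: SE of the difference = √(SE₁² + SE₂²) = √(0.00020449 + 0.0002424249) = 0.02114.
z* for 90% confidence is 1.645, so the margin of error is 1.645 × 0.02114 = 0.03478.
Point estimate p̂₁ − p̂₂ = 0.4230 − 0.3190 = 0.1040.
0.1040 ± 0.03478 → (0.069, 0.139).

(0.069, 0.139)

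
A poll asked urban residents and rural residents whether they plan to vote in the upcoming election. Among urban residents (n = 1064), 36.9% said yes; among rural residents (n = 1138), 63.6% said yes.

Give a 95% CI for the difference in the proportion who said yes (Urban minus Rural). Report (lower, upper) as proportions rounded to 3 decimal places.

(-0.307, -0.227)

SE₁ = √(p̂₁(1−p̂₁)/n₁) = √(0.3690·0.6310/1064) = 0.01479; SE₂ = √(0.6360·0.3640/1138) = 0.01426.
Independent samples: SE of the difference = √(SE₁² + SE₂²) = √(0.0002187441 + 0.0002033476) = 0.02054.
z* for 95% confidence is 1.960, so the margin of error is 1.960 × 0.02054 = 0.04026.
Point estimate p̂₁ − p̂₂ = 0.3690 − 0.6360 = -0.2670.
-0.2670 ± 0.04026 → (-0.307, -0.227).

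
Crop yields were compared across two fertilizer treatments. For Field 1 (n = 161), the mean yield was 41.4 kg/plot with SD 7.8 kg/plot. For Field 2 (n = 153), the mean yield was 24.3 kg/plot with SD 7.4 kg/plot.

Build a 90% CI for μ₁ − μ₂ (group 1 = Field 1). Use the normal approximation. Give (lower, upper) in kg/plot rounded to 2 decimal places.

(15.69, 18.51)

SE₁ = s₁/√n₁ = 7.8/√161 = 0.6147; SE₂ = 7.4/√153 = 0.5983.
Independent samples, unequal variances: SE_diff = √(SE₁² + SE₂²) = √(0.37785609 + 0.35796289) = 0.8578.
z* = 1.645, so margin of error = 1.645 × 0.8578 = 1.4111.
Difference in means = 41.4 − 24.3 = 17.1000.
17.1000 ± 1.4111 → (15.69, 18.51).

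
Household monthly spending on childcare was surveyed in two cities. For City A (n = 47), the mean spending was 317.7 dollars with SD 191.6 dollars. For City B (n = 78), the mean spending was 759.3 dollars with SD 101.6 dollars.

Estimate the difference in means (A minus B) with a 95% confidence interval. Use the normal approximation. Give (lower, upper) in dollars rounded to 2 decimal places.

(-500.84, -382.36)

SE₁ = s₁/√n₁ = 191.6/√47 = 27.9477; SE₂ = 101.6/√78 = 11.5039.
Independent samples, unequal variances: SE_diff = √(SE₁² + SE₂²) = √(781.07393529 + 132.33971521) = 30.2227.
z* = 1.960, so margin of error = 1.960 × 30.2227 = 59.2365.
Difference in means = 317.7 − 759.3 = -441.6000.
-441.6000 ± 59.2365 → (-500.84, -382.36).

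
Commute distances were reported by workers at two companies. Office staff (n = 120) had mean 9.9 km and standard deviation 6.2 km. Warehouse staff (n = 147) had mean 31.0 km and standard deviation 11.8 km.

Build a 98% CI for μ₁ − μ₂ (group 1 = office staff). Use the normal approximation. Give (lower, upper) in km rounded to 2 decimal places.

Standard errors of each mean: 6.2/√120 = 0.5660 and 11.8/√147 = 0.9732.
SE(x̄₁ − x̄₂) = √(0.5660² + 0.9732²) = 1.1258 for independent samples with unequal variances.
With z* = 2.326, the margin is 2.326 × 1.1258 = 2.6186.
x̄₁ − x̄₂ = 9.9 − 31.0 = -21.1000; the interval is -21.1000 ± 2.6186 = (-23.72, -18.48).

(-23.72, -18.48)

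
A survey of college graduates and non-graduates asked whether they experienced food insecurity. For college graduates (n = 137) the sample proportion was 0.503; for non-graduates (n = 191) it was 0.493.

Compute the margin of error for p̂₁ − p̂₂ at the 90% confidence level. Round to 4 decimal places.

The two standard errors are √(0.5030×0.4970/137) = 0.04272 and √(0.4930×0.5070/191) = 0.03618.
Because the samples are independent, SE_diff = √(0.04272² + 0.03618²) = 0.05598.
Using z* = 1.645 for 90%, ME = 1.645 × 0.05598 = 0.09209.

0.0921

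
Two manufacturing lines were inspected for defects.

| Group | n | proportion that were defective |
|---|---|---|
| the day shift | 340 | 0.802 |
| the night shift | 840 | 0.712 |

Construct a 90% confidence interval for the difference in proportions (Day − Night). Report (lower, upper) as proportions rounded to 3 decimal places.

Each SE is √(p̂(1−p̂)/n): √(0.8020·0.1980/340) = 0.02161 and √(0.7120·0.2880/840) = 0.01562.
SE(p̂₁ − p̂₂) = √(SE₁² + SE₂²) = √(0.0004669921 + 0.0002439844) = 0.02666, since the two samples are independent.
At 90% confidence z* = 1.645; margin = 1.645 × 0.02666 = 0.04386.
The difference is 0.8020 − 0.7120 = 0.0900, so the interval is 0.0900 ± 0.04386 = (0.046, 0.134).

(0.046, 0.134)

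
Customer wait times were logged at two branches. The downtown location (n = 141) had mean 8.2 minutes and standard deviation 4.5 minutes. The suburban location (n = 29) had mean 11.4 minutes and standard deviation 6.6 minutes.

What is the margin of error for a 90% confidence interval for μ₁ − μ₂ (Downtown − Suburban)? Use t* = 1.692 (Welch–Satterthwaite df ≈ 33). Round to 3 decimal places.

2.171

Per-group SEs: s₁/√n₁ = 4.5/√141 = 0.3790, s₂/√n₂ = 6.6/√29 = 1.2256.
Unpooled SE of the difference: √(0.143641 + 1.50209536) = 1.2829.
Margin of error = t* · SE = 1.692 × 1.2829 = 2.1707.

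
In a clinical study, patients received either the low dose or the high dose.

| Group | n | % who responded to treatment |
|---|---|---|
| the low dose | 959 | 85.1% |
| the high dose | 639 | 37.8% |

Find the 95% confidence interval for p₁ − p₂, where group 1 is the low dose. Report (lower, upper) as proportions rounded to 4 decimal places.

Each SE is √(p̂(1−p̂)/n): √(0.8510·0.1490/959) = 0.01150 and √(0.3780·0.6220/639) = 0.01918.
SE(p̂₁ − p̂₂) = √(SE₁² + SE₂²) = √(0.00013225 + 0.0003678724) = 0.02236, since the two samples are independent.
At 95% confidence z* = 1.960; margin = 1.960 × 0.02236 = 0.04383.
The difference is 0.8510 − 0.3780 = 0.4730, so the interval is 0.4730 ± 0.04383 = (0.4292, 0.5168).

(0.4292, 0.5168)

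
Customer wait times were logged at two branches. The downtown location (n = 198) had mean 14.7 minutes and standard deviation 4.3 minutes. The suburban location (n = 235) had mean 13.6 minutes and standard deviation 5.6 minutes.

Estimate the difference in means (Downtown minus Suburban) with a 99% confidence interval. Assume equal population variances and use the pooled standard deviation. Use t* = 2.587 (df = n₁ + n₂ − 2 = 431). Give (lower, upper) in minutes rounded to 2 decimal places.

Pooled variance s_p² = [197·4.3² + 234·5.6²] / (198+235−2) = 25.4774, so s_p = 5.0475.
SE_diff = s_p·√(1/n₁ + 1/n₂) = 5.0475·√(1/198 + 1/235) = 0.4869.
t* = 2.587; margin = 2.587 × 0.4869 = 1.2596.
Difference = 14.7 − 13.6 = 1.1000.
1.1000 ± 1.2596 → (-0.16, 2.36).

(-0.16, 2.36)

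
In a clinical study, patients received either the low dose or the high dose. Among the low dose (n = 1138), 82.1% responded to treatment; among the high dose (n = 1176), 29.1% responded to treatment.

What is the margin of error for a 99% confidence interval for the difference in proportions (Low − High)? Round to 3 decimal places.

SE₁ = √(p̂₁(1−p̂₁)/n₁) = √(0.8210·0.1790/1138) = 0.01136; SE₂ = √(0.2910·0.7090/1176) = 0.01325.
Independent samples: SE of the difference = √(SE₁² + SE₂²) = √(0.0001290496 + 0.0001755625) = 0.01745.
z* for 99% confidence is 2.576, so the margin of error is 2.576 × 0.01745 = 0.04495.

0.045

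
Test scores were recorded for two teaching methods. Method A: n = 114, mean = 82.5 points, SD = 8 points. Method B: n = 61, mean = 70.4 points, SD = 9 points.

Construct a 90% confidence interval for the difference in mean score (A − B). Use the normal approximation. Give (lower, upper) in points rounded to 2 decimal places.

Standard errors of each mean: 8/√114 = 0.7493 and 9/√61 = 1.1523.
SE(x̄₁ − x̄₂) = √(0.7493² + 1.1523²) = 1.3745 for independent samples with unequal variances.
With z* = 1.645, the margin is 1.645 × 1.3745 = 2.2611.
x̄₁ − x̄₂ = 82.5 − 70.4 = 12.1000; the interval is 12.1000 ± 2.2611 = (9.84, 14.36).

(9.84, 14.36)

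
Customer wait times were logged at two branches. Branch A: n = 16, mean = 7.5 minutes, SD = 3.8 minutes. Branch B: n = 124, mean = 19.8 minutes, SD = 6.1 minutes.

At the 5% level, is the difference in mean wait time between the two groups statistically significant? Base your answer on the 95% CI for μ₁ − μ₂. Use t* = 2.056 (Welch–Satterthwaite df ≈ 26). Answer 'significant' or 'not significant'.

Per-group SEs: s₁/√n₁ = 3.8/√16 = 0.9500, s₂/√n₂ = 6.1/√124 = 0.5478.
Unpooled SE of the difference: √(0.9025 + 0.30008484) = 1.0966.
Margin of error = t* · SE = 2.056 × 1.0966 = 2.2546.
x̄₁ − x̄₂ = 7.5 − 19.8 = -12.3000.
CI: -12.3000 ± 2.2546 = (-14.5546, -10.0454).
The interval (-14.5546, -10.0454) does not contain 0, so the difference is significant.

significant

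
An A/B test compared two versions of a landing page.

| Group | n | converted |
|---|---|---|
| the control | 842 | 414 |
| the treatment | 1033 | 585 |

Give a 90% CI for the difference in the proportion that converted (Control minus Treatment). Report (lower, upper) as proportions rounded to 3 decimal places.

(-0.113, -0.037)

First, p̂₁ = 414/842 = 0.4917; p̂₂ = 585/1033 = 0.5663.
The two standard errors are √(0.4917×0.5083/842) = 0.01723 and √(0.5663×0.4337/1033) = 0.01542.
Because the samples are independent, SE_diff = √(0.01723² + 0.01542²) = 0.02312.
Using z* = 1.645 for 90%, ME = 1.645 × 0.02312 = 0.03803.
p̂₁ − p̂₂ = -0.0746; interval -0.0746 ± 0.03803 gives (-0.113, -0.037).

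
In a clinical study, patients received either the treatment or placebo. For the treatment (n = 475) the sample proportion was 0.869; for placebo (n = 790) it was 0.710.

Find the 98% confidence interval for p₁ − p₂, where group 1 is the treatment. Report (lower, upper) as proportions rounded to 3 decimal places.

(0.107, 0.211)

Each SE is √(p̂(1−p̂)/n): √(0.8690·0.1310/475) = 0.01548 and √(0.7100·0.2900/790) = 0.01614.
SE(p̂₁ − p̂₂) = √(SE₁² + SE₂²) = √(0.0002396304 + 0.0002604996) = 0.02236, since the two samples are independent.
At 98% confidence z* = 2.326; margin = 2.326 × 0.02236 = 0.05201.
The difference is 0.8690 − 0.7100 = 0.1590, so the interval is 0.1590 ± 0.05201 = (0.107, 0.211).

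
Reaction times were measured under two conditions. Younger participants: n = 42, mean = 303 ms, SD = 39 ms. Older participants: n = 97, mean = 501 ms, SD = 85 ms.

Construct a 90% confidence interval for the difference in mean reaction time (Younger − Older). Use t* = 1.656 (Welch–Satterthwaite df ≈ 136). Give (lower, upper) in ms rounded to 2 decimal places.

Standard errors of each mean: 39/√42 = 6.0178 and 85/√97 = 8.6304.
SE(x̄₁ − x̄₂) = √(6.0178² + 8.6304²) = 10.5213 for independent samples with unequal variances.
With t* = 1.656, the margin is 1.656 × 10.5213 = 17.4233.
x̄₁ − x̄₂ = 303 − 501 = -198.0000; the interval is -198.0000 ± 17.4233 = (-215.42, -180.58).

(-215.42, -180.58)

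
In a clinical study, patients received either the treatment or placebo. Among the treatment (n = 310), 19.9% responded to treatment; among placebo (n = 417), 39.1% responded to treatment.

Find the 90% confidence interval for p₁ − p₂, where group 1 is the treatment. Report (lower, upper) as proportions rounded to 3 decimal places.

SE₁ = √(p̂₁(1−p̂₁)/n₁) = √(0.1990·0.8010/310) = 0.02268; SE₂ = √(0.3910·0.6090/417) = 0.02390.
Independent samples: SE of the difference = √(SE₁² + SE₂²) = √(0.0005143824 + 0.00057121) = 0.03295.
z* for 90% confidence is 1.645, so the margin of error is 1.645 × 0.03295 = 0.05420.
Point estimate p̂₁ − p̂₂ = 0.1990 − 0.3910 = -0.1920.
-0.1920 ± 0.05420 → (-0.246, -0.138).

(-0.246, -0.138)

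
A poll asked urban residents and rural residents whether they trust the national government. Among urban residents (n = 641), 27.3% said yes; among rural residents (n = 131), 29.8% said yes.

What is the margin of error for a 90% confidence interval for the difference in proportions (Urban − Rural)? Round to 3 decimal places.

The two standard errors are √(0.2730×0.7270/641) = 0.01760 and √(0.2980×0.7020/131) = 0.03996.
Because the samples are independent, SE_diff = √(0.01760² + 0.03996²) = 0.04366.
Using z* = 1.645 for 90%, ME = 1.645 × 0.04366 = 0.07182.

0.072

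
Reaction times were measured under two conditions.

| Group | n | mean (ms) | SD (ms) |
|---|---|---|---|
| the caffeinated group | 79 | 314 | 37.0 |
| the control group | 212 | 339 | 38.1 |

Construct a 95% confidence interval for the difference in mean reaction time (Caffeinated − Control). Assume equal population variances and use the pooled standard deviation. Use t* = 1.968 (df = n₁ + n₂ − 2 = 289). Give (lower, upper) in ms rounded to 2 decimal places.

(-34.81, -15.19)

s_p = √[((n₁−1)s₁² + (n₂−1)s₂²)/(n₁+n₂−2)] = √[(78·37.0² + 211·38.1²)/289] = 37.8063.
SE = 37.8063·√(1/79 + 1/212) = 4.9834.
With t* = 1.968, margin = 1.968 × 4.9834 = 9.8073.
x̄₁ − x̄₂ = 314 − 339 = -25.0000; interval -25.0000 ± 9.8073 = (-34.81, -15.19).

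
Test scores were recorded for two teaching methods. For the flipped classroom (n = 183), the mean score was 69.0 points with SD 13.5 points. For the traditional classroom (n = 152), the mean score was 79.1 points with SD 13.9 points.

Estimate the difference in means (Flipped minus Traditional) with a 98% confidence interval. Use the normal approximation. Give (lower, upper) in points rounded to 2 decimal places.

(-13.60, -6.60)

Standard errors of each mean: 13.5/√183 = 0.9979 and 13.9/√152 = 1.1274.
SE(x̄₁ − x̄₂) = √(0.9979² + 1.1274²) = 1.5056 for independent samples with unequal variances.
With z* = 2.326, the margin is 2.326 × 1.5056 = 3.5020.
x̄₁ − x̄₂ = 69.0 − 79.1 = -10.1000; the interval is -10.1000 ± 3.5020 = (-13.60, -6.60).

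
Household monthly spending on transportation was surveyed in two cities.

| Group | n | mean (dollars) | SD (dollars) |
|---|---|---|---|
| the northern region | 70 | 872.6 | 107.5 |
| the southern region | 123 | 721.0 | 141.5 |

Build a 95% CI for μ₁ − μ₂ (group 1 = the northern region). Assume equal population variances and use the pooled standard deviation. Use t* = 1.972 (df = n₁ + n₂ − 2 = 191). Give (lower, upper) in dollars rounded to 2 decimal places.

Pooled variance s_p² = [69·107.5² + 122·141.5²] / (70+123−2) = 16963.8521, so s_p = 130.2454.
SE_diff = s_p·√(1/n₁ + 1/n₂) = 130.2454·√(1/70 + 1/123) = 19.5002.
t* = 1.972; margin = 1.972 × 19.5002 = 38.4544.
Difference = 872.6 − 721.0 = 151.6000.
151.6000 ± 38.4544 → (113.15, 190.05).

(113.15, 190.05)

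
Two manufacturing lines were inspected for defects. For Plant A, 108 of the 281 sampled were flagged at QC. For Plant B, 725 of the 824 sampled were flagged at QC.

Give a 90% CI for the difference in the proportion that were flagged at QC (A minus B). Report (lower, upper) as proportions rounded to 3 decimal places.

First, p̂₁ = 108/281 = 0.3843; p̂₂ = 725/824 = 0.8799.
The two standard errors are √(0.3843×0.6157/281) = 0.02902 and √(0.8799×0.1201/824) = 0.01132.
Because the samples are independent, SE_diff = √(0.02902² + 0.01132²) = 0.03115.
Using z* = 1.645 for 90%, ME = 1.645 × 0.03115 = 0.05124.
p̂₁ − p̂₂ = -0.4956; interval -0.4956 ± 0.05124 gives (-0.547, -0.444).

(-0.547, -0.444)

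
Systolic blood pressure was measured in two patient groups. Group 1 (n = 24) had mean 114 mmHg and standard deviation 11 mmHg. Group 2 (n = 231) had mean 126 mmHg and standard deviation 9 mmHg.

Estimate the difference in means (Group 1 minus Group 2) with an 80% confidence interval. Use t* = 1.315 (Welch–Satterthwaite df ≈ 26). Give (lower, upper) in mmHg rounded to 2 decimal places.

Standard errors of each mean: 11/√24 = 2.2454 and 9/√231 = 0.5922.
SE(x̄₁ − x̄₂) = √(2.2454² + 0.5922²) = 2.3222 for independent samples with unequal variances.
With t* = 1.315, the margin is 1.315 × 2.3222 = 3.0537.
x̄₁ − x̄₂ = 114 − 126 = -12.0000; the interval is -12.0000 ± 3.0537 = (-15.05, -8.95).

(-15.05, -8.95)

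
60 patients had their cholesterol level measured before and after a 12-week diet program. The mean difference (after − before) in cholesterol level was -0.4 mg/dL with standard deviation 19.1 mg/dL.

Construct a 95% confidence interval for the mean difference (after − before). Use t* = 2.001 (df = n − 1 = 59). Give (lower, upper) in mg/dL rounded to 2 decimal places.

(-5.33, 4.53)

This is a matched-pairs design, so SE = s_d/√n = 19.1/√60 = 2.4658.
Margin = 2.001 × 2.4658 = 4.9341; the interval is -0.4 ± 4.9341 = (-5.33, 4.53).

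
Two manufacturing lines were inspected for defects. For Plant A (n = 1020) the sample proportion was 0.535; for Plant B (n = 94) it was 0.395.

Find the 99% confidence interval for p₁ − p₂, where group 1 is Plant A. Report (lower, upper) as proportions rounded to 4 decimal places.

(0.0040, 0.2760)

The two standard errors are √(0.5350×0.4650/1020) = 0.01562 and √(0.3950×0.6050/94) = 0.05042.
Because the samples are independent, SE_diff = √(0.01562² + 0.05042²) = 0.05278.
Using z* = 2.576 for 99%, ME = 2.576 × 0.05278 = 0.13596.
p̂₁ − p̂₂ = 0.1400; interval 0.1400 ± 0.13596 gives (0.0040, 0.2760).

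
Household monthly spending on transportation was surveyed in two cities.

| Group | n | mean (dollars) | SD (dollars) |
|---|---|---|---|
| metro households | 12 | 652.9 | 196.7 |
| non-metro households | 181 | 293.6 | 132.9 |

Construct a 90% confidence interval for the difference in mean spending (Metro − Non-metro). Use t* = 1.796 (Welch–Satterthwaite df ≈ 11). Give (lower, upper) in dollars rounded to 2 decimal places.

(255.79, 462.81)

Per-group SEs: s₁/√n₁ = 196.7/√12 = 56.7824, s₂/√n₂ = 132.9/√181 = 9.8784.
Unpooled SE of the difference: √(3224.24094976 + 97.58278656) = 57.6353.
Margin of error = t* · SE = 1.796 × 57.6353 = 103.5130.
x̄₁ − x̄₂ = 652.9 − 293.6 = 359.3000.
CI: 359.3000 ± 103.5130 = (255.79, 462.81).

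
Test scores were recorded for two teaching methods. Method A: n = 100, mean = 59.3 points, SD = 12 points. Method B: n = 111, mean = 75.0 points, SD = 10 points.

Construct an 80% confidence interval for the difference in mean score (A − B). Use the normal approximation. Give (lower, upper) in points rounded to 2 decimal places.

(-17.66, -13.74)

SE₁ = s₁/√n₁ = 12/√100 = 1.2000; SE₂ = 10/√111 = 0.9492.
Independent samples, unequal variances: SE_diff = √(SE₁² + SE₂²) = √(1.44 + 0.90098064) = 1.5300.
z* = 1.282, so margin of error = 1.282 × 1.5300 = 1.9615.
Difference in means = 59.3 − 75.0 = -15.7000.
-15.7000 ± 1.9615 → (-17.66, -13.74).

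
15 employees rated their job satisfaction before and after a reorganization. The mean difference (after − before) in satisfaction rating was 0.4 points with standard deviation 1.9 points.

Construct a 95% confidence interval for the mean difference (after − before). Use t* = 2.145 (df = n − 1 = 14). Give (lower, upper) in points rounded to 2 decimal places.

(-0.65, 1.45)

Paired design: SE = s_d/√n = 1.9/√15 = 0.4906.
t* = 2.145; margin of error = 2.145 × 0.4906 = 1.0523.
0.4 ± 1.0523 → (-0.65, 1.45).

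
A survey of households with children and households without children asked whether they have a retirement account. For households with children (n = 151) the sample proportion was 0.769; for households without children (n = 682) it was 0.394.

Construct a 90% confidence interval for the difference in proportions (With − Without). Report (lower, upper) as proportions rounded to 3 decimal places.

(0.311, 0.439)

SE₁ = √(p̂₁(1−p̂₁)/n₁) = √(0.7690·0.2310/151) = 0.03430; SE₂ = √(0.3940·0.6060/682) = 0.01871.
Independent samples: SE of the difference = √(SE₁² + SE₂²) = √(0.00117649 + 0.0003500641) = 0.03907.
z* for 90% confidence is 1.645, so the margin of error is 1.645 × 0.03907 = 0.06427.
Point estimate p̂₁ − p̂₂ = 0.7690 − 0.3940 = 0.3750.
0.3750 ± 0.06427 → (0.311, 0.439).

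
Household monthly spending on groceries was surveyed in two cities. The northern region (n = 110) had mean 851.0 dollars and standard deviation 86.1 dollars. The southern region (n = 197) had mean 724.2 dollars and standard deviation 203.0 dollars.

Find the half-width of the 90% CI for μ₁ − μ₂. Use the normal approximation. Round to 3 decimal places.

27.357

Standard errors of each mean: 86.1/√110 = 8.2093 and 203.0/√197 = 14.4632.
SE(x̄₁ − x̄₂) = √(8.2093² + 14.4632²) = 16.6306 for independent samples with unequal variances.
With z* = 1.645, the margin is 1.645 × 16.6306 = 27.3573.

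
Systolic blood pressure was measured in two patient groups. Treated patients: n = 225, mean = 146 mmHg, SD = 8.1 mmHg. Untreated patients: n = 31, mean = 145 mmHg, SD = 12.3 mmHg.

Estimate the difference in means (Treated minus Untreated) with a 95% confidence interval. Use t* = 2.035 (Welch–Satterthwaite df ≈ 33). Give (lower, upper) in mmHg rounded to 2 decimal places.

(-3.63, 5.63)

Per-group SEs: s₁/√n₁ = 8.1/√225 = 0.5400, s₂/√n₂ = 12.3/√31 = 2.2091.
Unpooled SE of the difference: √(0.2916 + 4.88012281) = 2.2741.
Margin of error = t* · SE = 2.035 × 2.2741 = 4.6278.
x̄₁ − x̄₂ = 146 − 145 = 1.0000.
CI: 1.0000 ± 4.6278 = (-3.63, 5.63).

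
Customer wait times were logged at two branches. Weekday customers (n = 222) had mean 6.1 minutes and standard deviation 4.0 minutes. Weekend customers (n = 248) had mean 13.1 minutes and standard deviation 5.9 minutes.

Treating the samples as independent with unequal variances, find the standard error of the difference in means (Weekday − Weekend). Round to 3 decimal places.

SE₁ = s₁/√n₁ = 4.0/√222 = 0.2685; SE₂ = 5.9/√248 = 0.3747.
Independent samples, unequal variances: SE_diff = √(SE₁² + SE₂²) = √(0.07209225 + 0.14040009) = 0.4610.

0.461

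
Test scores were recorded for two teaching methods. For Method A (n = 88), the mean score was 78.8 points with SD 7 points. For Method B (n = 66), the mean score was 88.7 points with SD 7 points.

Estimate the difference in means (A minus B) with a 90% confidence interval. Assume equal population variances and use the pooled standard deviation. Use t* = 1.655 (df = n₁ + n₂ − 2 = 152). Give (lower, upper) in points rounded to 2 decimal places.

Pooled variance s_p² = [87·7² + 65·7²] / (88+66−2) = 49.0000, so s_p = 7.0000.
SE_diff = s_p·√(1/n₁ + 1/n₂) = 7.0000·√(1/88 + 1/66) = 1.1398.
t* = 1.655; margin = 1.655 × 1.1398 = 1.8864.
Difference = 78.8 − 88.7 = -9.9000.
-9.9000 ± 1.8864 → (-11.79, -8.01).

(-11.79, -8.01)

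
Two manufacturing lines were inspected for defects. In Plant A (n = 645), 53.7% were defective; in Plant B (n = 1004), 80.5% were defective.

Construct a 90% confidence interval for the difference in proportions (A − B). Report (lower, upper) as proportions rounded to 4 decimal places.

The two standard errors are √(0.5370×0.4630/645) = 0.01963 and √(0.8050×0.1950/1004) = 0.01250.
Because the samples are independent, SE_diff = √(0.01963² + 0.01250²) = 0.02327.
Using z* = 1.645 for 90%, ME = 1.645 × 0.02327 = 0.03828.
p̂₁ − p̂₂ = -0.2680; interval -0.2680 ± 0.03828 gives (-0.3063, -0.2297).

(-0.3063, -0.2297)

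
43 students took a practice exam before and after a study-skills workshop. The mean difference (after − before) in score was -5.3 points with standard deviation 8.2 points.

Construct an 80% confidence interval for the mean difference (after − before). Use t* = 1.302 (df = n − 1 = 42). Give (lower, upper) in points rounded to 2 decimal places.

(-6.93, -3.67)

This is a matched-pairs design, so SE = s_d/√n = 8.2/√43 = 1.2505.
Margin = 1.302 × 1.2505 = 1.6282; the interval is -5.3 ± 1.6282 = (-6.93, -3.67).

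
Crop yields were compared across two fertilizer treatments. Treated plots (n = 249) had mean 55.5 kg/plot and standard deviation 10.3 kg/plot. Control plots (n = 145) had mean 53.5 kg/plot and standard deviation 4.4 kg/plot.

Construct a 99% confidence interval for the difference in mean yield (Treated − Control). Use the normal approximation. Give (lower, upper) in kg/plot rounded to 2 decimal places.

(0.07, 3.93)

Per-group SEs: s₁/√n₁ = 10.3/√249 = 0.6527, s₂/√n₂ = 4.4/√145 = 0.3654.
Unpooled SE of the difference: √(0.42601729 + 0.13351716) = 0.7480.
Margin of error = z* · SE = 2.576 × 0.7480 = 1.9268.
x̄₁ − x̄₂ = 55.5 − 53.5 = 2.0000.
CI: 2.0000 ± 1.9268 = (0.07, 3.93).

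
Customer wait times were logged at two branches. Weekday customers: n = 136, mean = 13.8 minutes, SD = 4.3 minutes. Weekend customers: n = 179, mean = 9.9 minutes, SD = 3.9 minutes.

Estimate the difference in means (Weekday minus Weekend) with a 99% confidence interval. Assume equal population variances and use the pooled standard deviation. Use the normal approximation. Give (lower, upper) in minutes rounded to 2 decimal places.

s_p = √[((n₁−1)s₁² + (n₂−1)s₂²)/(n₁+n₂−2)] = √[(135·4.3² + 178·3.9²)/313] = 4.0773.
SE = 4.0773·√(1/136 + 1/179) = 0.4638.
With z* = 2.576, margin = 2.576 × 0.4638 = 1.1947.
x̄₁ − x̄₂ = 13.8 − 9.9 = 3.9000; interval 3.9000 ± 1.1947 = (2.71, 5.09).

(2.71, 5.09)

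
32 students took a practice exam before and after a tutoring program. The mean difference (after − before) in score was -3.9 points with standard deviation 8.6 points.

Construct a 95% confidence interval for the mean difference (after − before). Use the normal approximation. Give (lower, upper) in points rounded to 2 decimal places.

(-6.88, -0.92)

Paired design: SE = s_d/√n = 8.6/√32 = 1.5203.
z* = 1.960; margin of error = 1.960 × 1.5203 = 2.9798.
-3.9 ± 2.9798 → (-6.88, -0.92).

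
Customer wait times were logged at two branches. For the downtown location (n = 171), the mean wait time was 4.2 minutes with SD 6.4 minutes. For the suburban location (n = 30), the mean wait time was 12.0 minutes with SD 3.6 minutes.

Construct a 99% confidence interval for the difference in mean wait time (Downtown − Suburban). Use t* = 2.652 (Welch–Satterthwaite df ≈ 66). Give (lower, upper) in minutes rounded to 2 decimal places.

Standard errors of each mean: 6.4/√171 = 0.4894 and 3.6/√30 = 0.6573.
SE(x̄₁ − x̄₂) = √(0.4894² + 0.6573²) = 0.8195 for independent samples with unequal variances.
With t* = 2.652, the margin is 2.652 × 0.8195 = 2.1733.
x̄₁ − x̄₂ = 4.2 − 12.0 = -7.8000; the interval is -7.8000 ± 2.1733 = (-9.97, -5.63).

(-9.97, -5.63)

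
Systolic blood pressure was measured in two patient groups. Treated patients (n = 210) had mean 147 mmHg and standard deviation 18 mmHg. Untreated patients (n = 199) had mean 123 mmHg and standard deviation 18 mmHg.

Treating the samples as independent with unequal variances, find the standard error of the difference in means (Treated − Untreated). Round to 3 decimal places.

1.781

SE₁ = s₁/√n₁ = 18/√210 = 1.2421; SE₂ = 18/√199 = 1.2760.
Independent samples, unequal variances: SE_diff = √(SE₁² + SE₂²) = √(1.54281241 + 1.628176) = 1.7807.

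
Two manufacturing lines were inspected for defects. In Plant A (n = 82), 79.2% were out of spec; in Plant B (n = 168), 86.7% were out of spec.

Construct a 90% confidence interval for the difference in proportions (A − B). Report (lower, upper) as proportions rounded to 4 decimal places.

(-0.1604, 0.0104)

Each SE is √(p̂(1−p̂)/n): √(0.7920·0.2080/82) = 0.04482 and √(0.8670·0.1330/168) = 0.02620.
SE(p̂₁ − p̂₂) = √(SE₁² + SE₂²) = √(0.0020088324 + 0.00068644) = 0.05192, since the two samples are independent.
At 90% confidence z* = 1.645; margin = 1.645 × 0.05192 = 0.08541.
The difference is 0.7920 − 0.8670 = -0.0750, so the interval is -0.0750 ± 0.08541 = (-0.1604, 0.0104).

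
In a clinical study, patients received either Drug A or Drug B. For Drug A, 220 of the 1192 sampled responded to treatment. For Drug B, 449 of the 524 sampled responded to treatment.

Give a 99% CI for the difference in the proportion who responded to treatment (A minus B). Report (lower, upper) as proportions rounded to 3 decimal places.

First, p̂₁ = 220/1192 = 0.1846; p̂₂ = 449/524 = 0.8569.
The two standard errors are √(0.1846×0.8154/1192) = 0.01124 and √(0.8569×0.1431/524) = 0.01530.
Because the samples are independent, SE_diff = √(0.01124² + 0.01530²) = 0.01898.
Using z* = 2.576 for 99%, ME = 2.576 × 0.01898 = 0.04889.
p̂₁ − p̂₂ = -0.6723; interval -0.6723 ± 0.04889 gives (-0.721, -0.623).

(-0.721, -0.623)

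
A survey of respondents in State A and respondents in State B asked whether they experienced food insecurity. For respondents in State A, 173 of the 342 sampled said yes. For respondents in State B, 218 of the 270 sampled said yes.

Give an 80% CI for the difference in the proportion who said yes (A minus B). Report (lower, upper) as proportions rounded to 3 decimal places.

p̂₁ = 173/342 = 0.5058 and p̂₂ = 218/270 = 0.8074.
SE₁ = √(p̂₁(1−p̂₁)/n₁) = √(0.5058·0.4942/342) = 0.02704; SE₂ = √(0.8074·0.1926/270) = 0.02400.
Independent samples: SE of the difference = √(SE₁² + SE₂²) = √(0.0007311616 + 0.000576) = 0.03615.
z* for 80% confidence is 1.282, so the margin of error is 1.282 × 0.03615 = 0.04634.
Point estimate p̂₁ − p̂₂ = 0.5058 − 0.8074 = -0.3016.
-0.3016 ± 0.04634 → (-0.348, -0.255).

(-0.348, -0.255)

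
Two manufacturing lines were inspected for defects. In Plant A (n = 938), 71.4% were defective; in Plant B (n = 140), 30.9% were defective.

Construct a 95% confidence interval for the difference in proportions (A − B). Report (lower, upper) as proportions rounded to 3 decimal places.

(0.323, 0.487)

The two standard errors are √(0.7140×0.2860/938) = 0.01475 and √(0.3090×0.6910/140) = 0.03905.
Because the samples are independent, SE_diff = √(0.01475² + 0.03905²) = 0.04174.
Using z* = 1.960 for 95%, ME = 1.960 × 0.04174 = 0.08181.
p̂₁ − p̂₂ = 0.4050; interval 0.4050 ± 0.08181 gives (0.323, 0.487).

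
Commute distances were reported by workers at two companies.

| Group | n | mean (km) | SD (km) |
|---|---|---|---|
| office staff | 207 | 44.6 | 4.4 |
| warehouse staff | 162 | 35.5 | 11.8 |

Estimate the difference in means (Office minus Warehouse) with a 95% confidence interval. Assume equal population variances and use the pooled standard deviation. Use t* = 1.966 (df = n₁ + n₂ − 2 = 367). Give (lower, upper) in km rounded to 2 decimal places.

s_p = √[((n₁−1)s₁² + (n₂−1)s₂²)/(n₁+n₂−2)] = √[(206·4.4² + 161·11.8²)/367] = 8.4824.
SE = 8.4824·√(1/207 + 1/162) = 0.8898.
With t* = 1.966, margin = 1.966 × 0.8898 = 1.7493.
x̄₁ − x̄₂ = 44.6 − 35.5 = 9.1000; interval 9.1000 ± 1.7493 = (7.35, 10.85).

(7.35, 10.85)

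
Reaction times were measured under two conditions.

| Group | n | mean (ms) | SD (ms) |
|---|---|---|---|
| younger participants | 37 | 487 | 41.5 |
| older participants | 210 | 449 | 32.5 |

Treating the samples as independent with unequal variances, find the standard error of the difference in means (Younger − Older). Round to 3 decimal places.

SE₁ = s₁/√n₁ = 41.5/√37 = 6.8226; SE₂ = 32.5/√210 = 2.2427.
Independent samples, unequal variances: SE_diff = √(SE₁² + SE₂²) = √(46.54787076 + 5.02970329) = 7.1818.

7.182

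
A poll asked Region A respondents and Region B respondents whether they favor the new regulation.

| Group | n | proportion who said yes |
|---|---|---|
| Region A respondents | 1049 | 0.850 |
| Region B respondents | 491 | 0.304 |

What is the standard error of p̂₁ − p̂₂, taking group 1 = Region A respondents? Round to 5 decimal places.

0.02350

The two standard errors are √(0.8500×0.1500/1049) = 0.01102 and √(0.3040×0.6960/491) = 0.02076.
Because the samples are independent, SE_diff = √(0.01102² + 0.02076²) = 0.02350.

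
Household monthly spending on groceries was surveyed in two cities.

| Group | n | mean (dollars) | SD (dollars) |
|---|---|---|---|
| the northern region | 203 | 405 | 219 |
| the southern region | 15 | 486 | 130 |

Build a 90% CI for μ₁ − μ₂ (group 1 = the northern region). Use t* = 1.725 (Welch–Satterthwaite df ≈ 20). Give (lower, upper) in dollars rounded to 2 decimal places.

Per-group SEs: s₁/√n₁ = 219/√203 = 15.3708, s₂/√n₂ = 130/√15 = 33.5659.
Unpooled SE of the difference: √(236.26149264 + 1126.66964281) = 36.9179.
Margin of error = t* · SE = 1.725 × 36.9179 = 63.6834.
x̄₁ − x̄₂ = 405 − 486 = -81.0000.
CI: -81.0000 ± 63.6834 = (-144.68, -17.32).

(-144.68, -17.32)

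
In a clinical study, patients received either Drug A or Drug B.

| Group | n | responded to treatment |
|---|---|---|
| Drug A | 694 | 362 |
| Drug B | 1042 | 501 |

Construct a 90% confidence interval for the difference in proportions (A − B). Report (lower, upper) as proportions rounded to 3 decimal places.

First, p̂₁ = 362/694 = 0.5216; p̂₂ = 501/1042 = 0.4808.
The two standard errors are √(0.5216×0.4784/694) = 0.01896 and √(0.4808×0.5192/1042) = 0.01548.
Because the samples are independent, SE_diff = √(0.01896² + 0.01548²) = 0.02448.
Using z* = 1.645 for 90%, ME = 1.645 × 0.02448 = 0.04027.
p̂₁ − p̂₂ = 0.0408; interval 0.0408 ± 0.04027 gives (0.001, 0.081).

(0.001, 0.081)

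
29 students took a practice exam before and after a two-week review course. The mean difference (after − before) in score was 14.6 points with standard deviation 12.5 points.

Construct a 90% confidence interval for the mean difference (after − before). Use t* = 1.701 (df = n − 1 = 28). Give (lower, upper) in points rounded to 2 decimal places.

This is a matched-pairs design, so SE = s_d/√n = 12.5/√29 = 2.3212.
Margin = 1.701 × 2.3212 = 3.9484; the interval is 14.6 ± 3.9484 = (10.65, 18.55).

(10.65, 18.55)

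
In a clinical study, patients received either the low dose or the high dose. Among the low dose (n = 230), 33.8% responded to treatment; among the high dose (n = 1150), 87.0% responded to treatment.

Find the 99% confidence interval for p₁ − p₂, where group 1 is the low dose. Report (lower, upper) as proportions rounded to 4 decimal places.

(-0.6163, -0.4477)

SE₁ = √(p̂₁(1−p̂₁)/n₁) = √(0.3380·0.6620/230) = 0.03119; SE₂ = √(0.8700·0.1300/1150) = 0.00992.
Independent samples: SE of the difference = √(SE₁² + SE₂²) = √(0.0009728161 + 0.0000984064) = 0.03273.
z* for 99% confidence is 2.576, so the margin of error is 2.576 × 0.03273 = 0.08431.
Point estimate p̂₁ − p̂₂ = 0.3380 − 0.8700 = -0.5320.
-0.5320 ± 0.08431 → (-0.6163, -0.4477).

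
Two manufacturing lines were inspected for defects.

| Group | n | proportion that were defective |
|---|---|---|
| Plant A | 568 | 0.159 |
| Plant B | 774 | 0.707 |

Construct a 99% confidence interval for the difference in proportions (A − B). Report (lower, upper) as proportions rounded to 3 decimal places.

(-0.606, -0.490)

SE₁ = √(p̂₁(1−p̂₁)/n₁) = √(0.1590·0.8410/568) = 0.01534; SE₂ = √(0.7070·0.2930/774) = 0.01636.
Independent samples: SE of the difference = √(SE₁² + SE₂²) = √(0.0002353156 + 0.0002676496) = 0.02243.
z* for 99% confidence is 2.576, so the margin of error is 2.576 × 0.02243 = 0.05778.
Point estimate p̂₁ − p̂₂ = 0.1590 − 0.7070 = -0.5480.
-0.5480 ± 0.05778 → (-0.606, -0.490).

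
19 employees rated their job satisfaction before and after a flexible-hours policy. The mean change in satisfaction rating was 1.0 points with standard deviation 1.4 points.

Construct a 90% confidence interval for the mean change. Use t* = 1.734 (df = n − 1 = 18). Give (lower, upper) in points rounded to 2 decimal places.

This is a matched-pairs design, so SE = s_d/√n = 1.4/√19 = 0.3212.
Margin = 1.734 × 0.3212 = 0.5570; the interval is 1.0 ± 0.5570 = (0.44, 1.56).

(0.44, 1.56)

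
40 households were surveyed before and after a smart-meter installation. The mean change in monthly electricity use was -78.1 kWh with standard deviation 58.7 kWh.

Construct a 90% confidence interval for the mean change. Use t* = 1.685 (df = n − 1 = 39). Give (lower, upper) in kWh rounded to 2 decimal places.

Paired design: SE = s_d/√n = 58.7/√40 = 9.2813.
t* = 1.685; margin of error = 1.685 × 9.2813 = 15.6390.
-78.1 ± 15.6390 → (-93.74, -62.46).

(-93.74, -62.46)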